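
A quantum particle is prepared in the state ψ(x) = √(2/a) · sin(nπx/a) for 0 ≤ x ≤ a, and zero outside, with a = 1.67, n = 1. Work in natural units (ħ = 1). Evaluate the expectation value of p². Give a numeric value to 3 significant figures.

p² ψ = −ħ² d²ψ/dx²; ⟨p²⟩ = −ħ² ∫ ψ*·ψ'' dx.
d/dx sin(nπx/a) = (nπ/a)·cos(nπx/a) and d²/dx² sin(nπx/a) = −(nπ/a)²·sin(nπx/a); on 0 ≤ x ≤ a, ∫sin²(nπx/a) dx = a/2 and ∫sin(nπx/a)·cos(nπx/a) dx = 0.
⟨p²⟩ = 3.5389.

3.54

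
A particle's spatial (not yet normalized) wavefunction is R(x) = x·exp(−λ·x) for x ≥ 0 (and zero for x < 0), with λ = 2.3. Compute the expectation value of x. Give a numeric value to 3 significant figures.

⟨x⟩ = ∫ x·|R|² dx / ∫|R|² dx (integrals over the domain).
Every integrand reduces to terms xʲ·e^(−2λx) on [0, ∞); use ∫₀^∞ xʲ·e^(−2λx) dx = j!/(2λ)^(j+1).
State is unnormalized: ∫|R|² dx = 0.020547, and ∫R*·x·R dx = 0.013400, so ⟨x⟩ = 0.013400 / 0.020547.
⟨x⟩ = 0.65217.

0.652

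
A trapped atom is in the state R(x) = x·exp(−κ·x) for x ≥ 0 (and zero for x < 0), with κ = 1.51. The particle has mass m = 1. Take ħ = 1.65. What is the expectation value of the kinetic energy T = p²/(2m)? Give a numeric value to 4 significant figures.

T = −(ħ²/2m) d²/dx², so ⟨T⟩ = −(ħ²/2m) ∫ R*·R'' dx / ∫|R|² dx; with m = 1.
Differentiate x·exp(−κ·x) with the product rule; every integrand then reduces to terms xʲ·e^(−2κx) on [0, ∞), with ∫₀^∞ xʲ·e^(−2κx) dx = j!/(2κ)^(j+1).
State is unnormalized: ∫|R|² dx = 0.072612, and ∫R*·(−ħ²/2m · R'') dx = 0.22537, so ⟨T⟩ = 0.22537 / 0.072612.
⟨T⟩ = 3.1038.

3.104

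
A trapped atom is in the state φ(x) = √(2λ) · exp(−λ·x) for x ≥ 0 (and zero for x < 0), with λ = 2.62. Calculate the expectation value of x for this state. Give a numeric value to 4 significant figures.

0.1908

⟨x⟩ = ∫ x·|φ|² dx (integrals over the domain).
Every integrand reduces to terms xʲ·e^(−2λx) on [0, ∞); use ∫₀^∞ xʲ·e^(−2λx) dx = j!/(2λ)^(j+1).
⟨x⟩ = 0.19084.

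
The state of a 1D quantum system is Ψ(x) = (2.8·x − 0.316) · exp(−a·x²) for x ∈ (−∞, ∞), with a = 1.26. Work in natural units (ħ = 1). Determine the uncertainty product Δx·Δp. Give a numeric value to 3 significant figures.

Δx = √(⟨x²⟩−⟨x⟩²), Δp = √(⟨p²⟩−⟨p⟩²).
Expand each integrand as polynomial × e^(−2ax²) and use ∫x^(2j)·e^(−2ax²) dx = (2j−1)!!/(4a)^j · √(π/(2a)), odd powers → 0; here √(π/(2a)) = 1.1165. Differentiate with the product rule, d/dx e^(−ax²) = −2ax·e^(−ax²).
Normalization: ∫|Ψ|² dx = 1.8483.
⟨x⟩ = -0.21210, ⟨x²⟩ = 0.57130 ⇒ Δx = 0.72548.
⟨p⟩ = 0.0000, ⟨p²⟩ = 3.6280 ⇒ Δp = 1.9047.
Δx·Δp = 1.3818.

1.38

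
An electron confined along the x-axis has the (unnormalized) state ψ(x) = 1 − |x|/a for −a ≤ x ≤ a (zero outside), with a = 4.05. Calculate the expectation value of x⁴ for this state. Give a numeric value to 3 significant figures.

7.69

⟨x⁴⟩ = ∫ x⁴·|ψ|² dx / ∫|ψ|² dx (integrals over the domain).
ψ is even, so ∫ over [−a, a] = 2∫₀ᵃ with ψ = 1 − x/a there: ∫₀ᵃ (1 − x/a)² dx = a/3, ∫₀ᵃ x²(1 − x/a)² dx = a³/30, ∫₀ᵃ x⁴(1 − x/a)² dx = a⁵/105.
State is unnormalized: ∫|ψ|² dx = 2.7000, and ∫ψ*·x⁴·ψ dx = 20.755, so ⟨x⁴⟩ = 20.755 / 2.7000.
⟨x⁴⟩ = 7.6869.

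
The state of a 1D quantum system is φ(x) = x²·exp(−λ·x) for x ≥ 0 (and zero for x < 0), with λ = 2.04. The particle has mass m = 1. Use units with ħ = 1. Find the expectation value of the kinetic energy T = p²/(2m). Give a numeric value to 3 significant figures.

0.694

T = −(ħ²/2m) d²/dx², so ⟨T⟩ = −(ħ²/2m) ∫ φ*·φ'' dx / ∫|φ|² dx; with m = 1.
Differentiate x²·exp(−λ·x) with the product rule; every integrand then reduces to terms xʲ·e^(−2λx) on [0, ∞), with ∫₀^∞ xʲ·e^(−2λx) dx = j!/(2λ)^(j+1).
State is unnormalized: ∫|φ|² dx = 0.021228, and ∫φ*·(−ħ²/2m · φ'') dx = 0.014724, so ⟨T⟩ = 0.014724 / 0.021228.
⟨T⟩ = 0.69360.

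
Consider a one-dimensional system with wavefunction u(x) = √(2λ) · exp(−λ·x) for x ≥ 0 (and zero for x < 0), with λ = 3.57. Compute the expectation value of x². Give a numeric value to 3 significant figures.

⟨x²⟩ = ∫ x²·|u|² dx (integrals over the domain).
Every integrand reduces to terms xʲ·e^(−2λx) on [0, ∞); use ∫₀^∞ xʲ·e^(−2λx) dx = j!/(2λ)^(j+1).
⟨x²⟩ = 0.039231.

0.0392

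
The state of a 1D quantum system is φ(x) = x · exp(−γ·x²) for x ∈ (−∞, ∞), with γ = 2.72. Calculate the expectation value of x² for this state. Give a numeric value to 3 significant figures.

⟨x²⟩ = ∫ x²·|φ|² dx / ∫|φ|² dx (integrals over the domain).
Expand each integrand as polynomial × e^(−2γx²) and use ∫x^(2j)·e^(−2γx²) dx = (2j−1)!!/(4γ)^j · √(π/(2γ)), odd powers → 0; here √(π/(2γ)) = 0.75993.
State is unnormalized: ∫|φ|² dx = 0.069847, and ∫φ*·x²·φ dx = 0.019259, so ⟨x²⟩ = 0.019259 / 0.069847.
⟨x²⟩ = 0.27574.

0.276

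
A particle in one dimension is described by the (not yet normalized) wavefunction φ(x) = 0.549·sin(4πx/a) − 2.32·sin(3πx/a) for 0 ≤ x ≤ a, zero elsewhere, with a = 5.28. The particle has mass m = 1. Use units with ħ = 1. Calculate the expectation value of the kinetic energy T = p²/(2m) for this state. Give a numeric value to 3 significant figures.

1.66

T = −(ħ²/2m) d²/dx², so ⟨T⟩ = −(ħ²/2m) ∫ φ*·φ'' dx / ∫|φ|² dx; with m = 1.
d²/dx² sin(jπx/a) = −(jπ/a)²·sin(jπx/a); on 0 ≤ x ≤ a, ∫sin²(jπx/a) dx = a/2 and ∫sin(jπx/a)·sin(lπx/a) dx = 0 for j ≠ l, so only diagonal terms survive in ∫|φ|² and ∫φ·φ″; ∫φ·φ′ dx = [φ²/2] between the walls = 0.
State is unnormalized: ∫|φ|² dx = 15.005, and ∫φ*·(−ħ²/2m · φ'') dx = 24.891, so ⟨T⟩ = 24.891 / 15.005.
⟨T⟩ = 1.6588.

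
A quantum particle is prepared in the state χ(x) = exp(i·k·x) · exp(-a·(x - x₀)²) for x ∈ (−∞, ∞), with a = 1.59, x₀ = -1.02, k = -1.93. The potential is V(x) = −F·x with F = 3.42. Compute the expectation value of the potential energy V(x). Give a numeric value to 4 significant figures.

3.488

⟨V⟩ = ∫ V(x)·|χ|² dx / ∫|χ|² dx.
Gaussian moments (u = x − x₀): ∫u^(2j)·e^(−2au²) du = (2j−1)!!/(4a)^j · √(π/(2a)), odd powers integrate to 0; here √(π/(2a)) = 0.99394.
State is unnormalized: ∫|χ|² dx = 0.99394, and ∫χ*·V(x)·χ dx = 3.4673, so ⟨V⟩ = 3.4673 / 0.99394.
⟨V⟩ = 3.4884.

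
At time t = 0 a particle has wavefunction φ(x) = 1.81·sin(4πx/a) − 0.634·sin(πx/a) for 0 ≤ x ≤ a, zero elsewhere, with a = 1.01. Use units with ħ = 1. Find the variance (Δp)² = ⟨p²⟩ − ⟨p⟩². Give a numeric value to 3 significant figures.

Compute ⟨p⟩ and ⟨p²⟩ separately; (Δp)² = ⟨p²⟩ − ⟨p⟩².
d²/dx² sin(jπx/a) = −(jπ/a)²·sin(jπx/a); on 0 ≤ x ≤ a, ∫sin²(jπx/a) dx = a/2 and ∫sin(jπx/a)·sin(lπx/a) dx = 0 for j ≠ l, so only diagonal terms survive in ∫|φ|² and ∫φ·φ″; ∫φ·φ′ dx = [φ²/2] between the walls = 0.
Normalization: ∫|φ|² dx = 1.8574.
⟨p⟩ = 0.0000 and ⟨p²⟩ = 138.94.
(Δp)² = 138.94 − (0.0000)² = 138.94.

139.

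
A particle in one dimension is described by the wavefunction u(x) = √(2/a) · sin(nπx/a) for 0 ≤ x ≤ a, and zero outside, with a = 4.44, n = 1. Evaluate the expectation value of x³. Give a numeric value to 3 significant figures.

15.2

⟨x³⟩ = ∫ x³·|u|² dx (integrals over the domain).
With sin²θ = (1 − cos2θ)/2 on 0 ≤ x ≤ a: ∫sin²(nπx/a) dx = a/2, ∫x·sin²(nπx/a) dx = a²/4, ∫x²·sin²(nπx/a) dx = a³·(1/6 − 1/(4n²π²)); higher powers xᵏ the same way, integrating xᵏ·cos(2nπx/a) by parts.
⟨x³⟩ = 15.231.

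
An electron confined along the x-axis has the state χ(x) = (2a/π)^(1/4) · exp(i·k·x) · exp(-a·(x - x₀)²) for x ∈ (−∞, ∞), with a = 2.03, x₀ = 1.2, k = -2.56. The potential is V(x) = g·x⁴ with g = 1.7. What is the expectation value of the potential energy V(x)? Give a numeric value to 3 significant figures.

⟨V⟩ = ∫ V(x)·|χ|² dx.
Gaussian moments (u = x − x₀): ∫u^(2j)·e^(−2au²) du = (2j−1)!!/(4a)^j · √(π/(2a)), odd powers integrate to 0; here √(π/(2a)) = 0.87965.
⟨V⟩ = 5.4113.

5.41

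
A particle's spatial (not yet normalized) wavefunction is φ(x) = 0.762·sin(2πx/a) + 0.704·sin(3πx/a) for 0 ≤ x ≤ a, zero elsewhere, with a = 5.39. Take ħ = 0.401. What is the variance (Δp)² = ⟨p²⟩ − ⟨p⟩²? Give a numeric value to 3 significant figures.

Compute ⟨p⟩ and ⟨p²⟩ separately; (Δp)² = ⟨p²⟩ − ⟨p⟩².
d²/dx² sin(jπx/a) = −(jπ/a)²·sin(jπx/a); on 0 ≤ x ≤ a, ∫sin²(jπx/a) dx = a/2 and ∫sin(jπx/a)·sin(lπx/a) dx = 0 for j ≠ l, so only diagonal terms survive in ∫|φ|² and ∫φ·φ″; ∫φ·φ′ dx = [φ²/2] between the walls = 0.
Normalization: ∫|φ|² dx = 2.9005.
⟨p⟩ = 0.0000 and ⟨p²⟩ = 0.34429.
(Δp)² = 0.34429 − (0.0000)² = 0.34429.

0.344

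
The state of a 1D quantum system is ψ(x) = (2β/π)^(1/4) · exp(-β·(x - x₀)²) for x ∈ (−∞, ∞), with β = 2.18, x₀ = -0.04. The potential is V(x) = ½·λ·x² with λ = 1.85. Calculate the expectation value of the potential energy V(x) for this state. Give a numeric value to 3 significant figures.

⟨V⟩ = ∫ V(x)·|ψ|² dx.
Gaussian moments (u = x − x₀): ∫u^(2j)·e^(−2βu²) du = (2j−1)!!/(4β)^j · √(π/(2β)), odd powers integrate to 0; here √(π/(2β)) = 0.84885.
⟨V⟩ = 0.10756.

0.108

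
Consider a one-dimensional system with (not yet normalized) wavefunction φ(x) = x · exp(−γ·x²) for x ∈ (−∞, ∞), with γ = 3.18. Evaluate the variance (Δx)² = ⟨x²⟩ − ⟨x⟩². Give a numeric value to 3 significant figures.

0.236

Compute ⟨x⟩ and ⟨x²⟩ separately, then (Δx)² = ⟨x²⟩ − ⟨x⟩².
Expand each integrand as polynomial × e^(−2γx²) and use ∫x^(2j)·e^(−2γx²) dx = (2j−1)!!/(4γ)^j · √(π/(2γ)), odd powers → 0; here √(π/(2γ)) = 0.70282.
Normalization: ∫|φ|² dx = 0.055253.
⟨x⟩ = 0.0000 and ⟨x²⟩ = 0.23585.
(Δx)² = 0.23585 − (0.0000)² = 0.23585.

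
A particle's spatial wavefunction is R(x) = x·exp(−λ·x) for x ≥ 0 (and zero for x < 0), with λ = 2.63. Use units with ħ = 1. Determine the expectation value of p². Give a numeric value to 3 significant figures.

p² R = −ħ² d²R/dx²; ⟨p²⟩ = −ħ² ∫ R*·R'' dx / ∫|R|² dx.
Differentiate x·exp(−λ·x) with the product rule; every integrand then reduces to terms xʲ·e^(−2λx) on [0, ∞), with ∫₀^∞ xʲ·e^(−2λx) dx = j!/(2λ)^(j+1).
State is unnormalized: ∫|R|² dx = 0.013743, and ∫R*·(−ħ² R'') dx = 0.095057, so ⟨p²⟩ = 0.095057 / 0.013743.
⟨p²⟩ = 6.9169.

6.92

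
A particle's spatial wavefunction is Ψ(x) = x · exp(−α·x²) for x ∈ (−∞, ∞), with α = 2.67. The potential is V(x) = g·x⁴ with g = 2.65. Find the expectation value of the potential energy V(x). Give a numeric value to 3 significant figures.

⟨V⟩ = ∫ V(x)·|Ψ|² dx / ∫|Ψ|² dx.
Expand each integrand as polynomial × e^(−2αx²) and use ∫x^(2j)·e^(−2αx²) dx = (2j−1)!!/(4α)^j · √(π/(2α)), odd powers → 0; here √(π/(2α)) = 0.76702.
State is unnormalized: ∫|Ψ|² dx = 0.071818, and ∫Ψ*·V(x)·Ψ dx = 0.025028, so ⟨V⟩ = 0.025028 / 0.071818.
⟨V⟩ = 0.34849.

0.348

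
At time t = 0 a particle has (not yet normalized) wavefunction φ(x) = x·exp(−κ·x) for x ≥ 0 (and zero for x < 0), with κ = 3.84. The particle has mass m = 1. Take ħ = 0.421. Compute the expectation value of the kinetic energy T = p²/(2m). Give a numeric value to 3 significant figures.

T = −(ħ²/2m) d²/dx², so ⟨T⟩ = −(ħ²/2m) ∫ φ*·φ'' dx / ∫|φ|² dx; with m = 1.
Differentiate x·exp(−κ·x) with the product rule; every integrand then reduces to terms xʲ·e^(−2κx) on [0, ∞), with ∫₀^∞ xʲ·e^(−2κx) dx = j!/(2κ)^(j+1).
State is unnormalized: ∫|φ|² dx = 0.0044152, and ∫φ*·(−ħ²/2m · φ'') dx = 0.0057696, so ⟨T⟩ = 0.0057696 / 0.0044152.
⟨T⟩ = 1.3068.

1.31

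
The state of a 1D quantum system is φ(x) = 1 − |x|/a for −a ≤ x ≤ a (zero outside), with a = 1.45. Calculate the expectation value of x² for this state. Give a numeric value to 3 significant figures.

0.210

⟨x²⟩ = ∫ x²·|φ|² dx / ∫|φ|² dx (integrals over the domain).
φ is even, so ∫ over [−a, a] = 2∫₀ᵃ with φ = 1 − x/a there: ∫₀ᵃ (1 − x/a)² dx = a/3, ∫₀ᵃ x²(1 − x/a)² dx = a³/30, ∫₀ᵃ x⁴(1 − x/a)² dx = a⁵/105.
State is unnormalized: ∫|φ|² dx = 0.96667, and ∫φ*·x²·φ dx = 0.20324, so ⟨x²⟩ = 0.20324 / 0.96667.
⟨x²⟩ = 0.21025.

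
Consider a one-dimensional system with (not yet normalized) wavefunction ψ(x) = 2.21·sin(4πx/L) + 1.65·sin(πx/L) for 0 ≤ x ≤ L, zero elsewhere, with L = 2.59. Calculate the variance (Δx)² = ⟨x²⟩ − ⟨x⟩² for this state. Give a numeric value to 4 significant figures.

Compute ⟨x⟩ and ⟨x²⟩ separately, then (Δx)² = ⟨x²⟩ − ⟨x⟩².
On 0 ≤ x ≤ L (j ≠ l): ∫sin²(jπx/L) dx = L/2, ∫sin(jπx/L)·sin(lπx/L) dx = 0; diagonal moments ∫x·sin²(jπx/L) dx = L²/4, ∫x²·sin²(jπx/L) dx = L³·(1/6 − 1/(4j²π²)); cross terms ∫x·sin(jπx/L)·sin(lπx/L) dx = 0 for j + l even and −4jlL²/(π²(j² − l²)²) for j + l odd, ∫x²·sin(jπx/L)·sin(lπx/L) dx = (−1)^(j+l)·4jlL³/(π²(j² − l²)²); higher powers the same way via product-to-sum and parts.
Normalization: ∫|ψ|² dx = 9.8505.
⟨x⟩ = 1.2592 and ⟨x²⟩ = 2.0081.
(Δx)² = 2.0081 − (1.2592)² = 0.42246.

0.4225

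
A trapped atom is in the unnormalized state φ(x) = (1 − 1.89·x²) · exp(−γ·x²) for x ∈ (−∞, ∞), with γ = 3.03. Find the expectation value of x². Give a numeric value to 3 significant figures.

⟨x²⟩ = ∫ x²·|φ|² dx / ∫|φ|² dx (integrals over the domain).
Expand each integrand as polynomial × e^(−2γx²) and use ∫x^(2j)·e^(−2γx²) dx = (2j−1)!!/(4γ)^j · √(π/(2γ)), odd powers → 0; here √(π/(2γ)) = 0.72001.
State is unnormalized: ∫|φ|² dx = 0.54798, and ∫φ*·x²·φ dx = 0.025493, so ⟨x²⟩ = 0.025493 / 0.54798.
⟨x²⟩ = 0.046521.

0.0465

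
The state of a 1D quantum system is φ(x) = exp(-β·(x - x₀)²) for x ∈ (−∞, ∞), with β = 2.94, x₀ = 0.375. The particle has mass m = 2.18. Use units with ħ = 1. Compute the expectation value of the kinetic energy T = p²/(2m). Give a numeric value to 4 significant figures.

T = −(ħ²/2m) d²/dx², so ⟨T⟩ = −(ħ²/2m) ∫ φ*·φ'' dx / ∫|φ|² dx; with m = 2.18.
Gaussian moments (u = x − x₀): ∫u^(2j)·e^(−2βu²) du = (2j−1)!!/(4β)^j · √(π/(2β)), odd powers integrate to 0; here √(π/(2β)) = 0.73095. Derivatives: d/dx e^(−βu²) = −2βu·e^(−βu²), d²/dx² e^(−βu²) = (4β²u² − 2β)·e^(−βu²).
State is unnormalized: ∫|φ|² dx = 0.73095, and ∫φ*·(−ħ²/2m · φ'') dx = 0.49289, so ⟨T⟩ = 0.49289 / 0.73095.
⟨T⟩ = 0.67431.

0.6743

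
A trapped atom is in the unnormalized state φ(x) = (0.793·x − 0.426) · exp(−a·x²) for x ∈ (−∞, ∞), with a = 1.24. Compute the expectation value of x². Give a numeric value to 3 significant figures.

0.367

⟨x²⟩ = ∫ x²·|φ|² dx / ∫|φ|² dx (integrals over the domain).
Expand each integrand as polynomial × e^(−2ax²) and use ∫x^(2j)·e^(−2ax²) dx = (2j−1)!!/(4a)^j · √(π/(2a)), odd powers → 0; here √(π/(2a)) = 1.1255.
State is unnormalized: ∫|φ|² dx = 0.34695, and ∫φ*·x²·φ dx = 0.12749, so ⟨x²⟩ = 0.12749 / 0.34695.
⟨x²⟩ = 0.36746.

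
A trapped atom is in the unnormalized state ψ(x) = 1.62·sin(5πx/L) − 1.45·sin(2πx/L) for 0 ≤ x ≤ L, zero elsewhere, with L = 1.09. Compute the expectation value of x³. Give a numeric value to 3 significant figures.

⟨x³⟩ = ∫ x³·|ψ|² dx / ∫|ψ|² dx (integrals over the domain).
On 0 ≤ x ≤ L (j ≠ l): ∫sin²(jπx/L) dx = L/2, ∫sin(jπx/L)·sin(lπx/L) dx = 0; diagonal moments ∫x·sin²(jπx/L) dx = L²/4, ∫x²·sin²(jπx/L) dx = L³·(1/6 − 1/(4j²π²)); cross terms ∫x·sin(jπx/L)·sin(lπx/L) dx = 0 for j + l even and −4jlL²/(π²(j² − l²)²) for j + l odd, ∫x²·sin(jπx/L)·sin(lπx/L) dx = (−1)^(j+l)·4jlL³/(π²(j² − l²)²); higher powers the same way via product-to-sum and parts.
State is unnormalized: ∫|ψ|² dx = 2.5762, and ∫ψ*·x³·ψ dx = 0.88677, so ⟨x³⟩ = 0.88677 / 2.5762.
⟨x³⟩ = 0.34422.

0.344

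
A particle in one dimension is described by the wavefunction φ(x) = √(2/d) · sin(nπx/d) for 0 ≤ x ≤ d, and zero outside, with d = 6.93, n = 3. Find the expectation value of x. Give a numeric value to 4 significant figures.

3.465

⟨x⟩ = ∫ x·|φ|² dx (integrals over the domain).
With sin²θ = (1 − cos2θ)/2 on 0 ≤ x ≤ d: ∫sin²(nπx/d) dx = d/2, ∫x·sin²(nπx/d) dx = d²/4, ∫x²·sin²(nπx/d) dx = d³·(1/6 − 1/(4n²π²)); higher powers xᵏ the same way, integrating xᵏ·cos(2nπx/d) by parts.
⟨x⟩ = 3.4650.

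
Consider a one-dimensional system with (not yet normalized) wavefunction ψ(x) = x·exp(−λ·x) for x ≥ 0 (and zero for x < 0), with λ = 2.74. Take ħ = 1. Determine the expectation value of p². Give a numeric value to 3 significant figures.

p² ψ = −ħ² d²ψ/dx²; ⟨p²⟩ = −ħ² ∫ ψ*·ψ'' dx / ∫|ψ|² dx.
Differentiate x·exp(−λ·x) with the product rule; every integrand then reduces to terms xʲ·e^(−2λx) on [0, ∞), with ∫₀^∞ xʲ·e^(−2λx) dx = j!/(2λ)^(j+1).
State is unnormalized: ∫|ψ|² dx = 0.012153, and ∫ψ*·(−ħ² ψ'') dx = 0.091241, so ⟨p²⟩ = 0.091241 / 0.012153.
⟨p²⟩ = 7.5076.

7.51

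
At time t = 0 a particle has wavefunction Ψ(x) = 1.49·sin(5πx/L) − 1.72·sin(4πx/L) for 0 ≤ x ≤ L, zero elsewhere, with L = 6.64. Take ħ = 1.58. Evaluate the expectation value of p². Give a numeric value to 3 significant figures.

11.1

p² Ψ = −ħ² d²Ψ/dx²; ⟨p²⟩ = −ħ² ∫ Ψ*·Ψ'' dx / ∫|Ψ|² dx.
d²/dx² sin(jπx/L) = −(jπ/L)²·sin(jπx/L); on 0 ≤ x ≤ L, ∫sin²(jπx/L) dx = L/2 and ∫sin(jπx/L)·sin(lπx/L) dx = 0 for j ≠ l, so only diagonal terms survive in ∫|Ψ|² and ∫Ψ·Ψ″; ∫Ψ·Ψ′ dx = [Ψ²/2] between the walls = 0.
State is unnormalized: ∫|Ψ|² dx = 17.193, and ∫Ψ*·(−ħ² Ψ'') dx = 190.79, so ⟨p²⟩ = 190.79 / 17.193.
⟨p²⟩ = 11.097.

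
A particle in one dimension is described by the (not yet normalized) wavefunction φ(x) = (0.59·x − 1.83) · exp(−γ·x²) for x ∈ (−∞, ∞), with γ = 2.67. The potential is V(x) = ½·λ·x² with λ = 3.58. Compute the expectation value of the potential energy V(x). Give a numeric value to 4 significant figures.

⟨V⟩ = ∫ V(x)·|φ|² dx / ∫|φ|² dx.
Expand each integrand as polynomial × e^(−2γx²) and use ∫x^(2j)·e^(−2γx²) dx = (2j−1)!!/(4γ)^j · √(π/(2γ)), odd powers → 0; here √(π/(2γ)) = 0.76702.
State is unnormalized: ∫|φ|² dx = 2.5937, and ∫φ*·V(x)·φ dx = 0.44309, so ⟨V⟩ = 0.44309 / 2.5937.
⟨V⟩ = 0.17083.

0.1708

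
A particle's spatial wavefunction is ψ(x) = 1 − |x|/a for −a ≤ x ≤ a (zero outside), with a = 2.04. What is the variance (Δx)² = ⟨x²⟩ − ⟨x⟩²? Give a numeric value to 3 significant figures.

Compute ⟨x⟩ and ⟨x²⟩ separately, then (Δx)² = ⟨x²⟩ − ⟨x⟩².
ψ is even, so ∫ over [−a, a] = 2∫₀ᵃ with ψ = 1 − x/a there: ∫₀ᵃ (1 − x/a)² dx = a/3, ∫₀ᵃ x²(1 − x/a)² dx = a³/30, ∫₀ᵃ x⁴(1 − x/a)² dx = a⁵/105.
Normalization: ∫|ψ|² dx = 1.3600.
⟨x⟩ = 0.0000 and ⟨x²⟩ = 0.41616.
(Δx)² = 0.41616 − (0.0000)² = 0.41616.

0.416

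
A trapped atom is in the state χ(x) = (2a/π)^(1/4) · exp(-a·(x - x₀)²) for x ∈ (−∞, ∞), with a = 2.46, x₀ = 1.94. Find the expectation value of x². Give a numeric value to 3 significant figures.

3.87

⟨x²⟩ = ∫ x²·|χ|² dx (integrals over the domain).
Gaussian moments (u = x − x₀): ∫u^(2j)·e^(−2au²) du = (2j−1)!!/(4a)^j · √(π/(2a)), odd powers integrate to 0; here √(π/(2a)) = 0.79908.
⟨x²⟩ = 3.8652.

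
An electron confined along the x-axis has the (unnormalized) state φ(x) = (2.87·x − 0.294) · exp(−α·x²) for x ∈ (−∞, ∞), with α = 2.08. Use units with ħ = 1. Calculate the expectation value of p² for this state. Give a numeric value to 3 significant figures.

p² φ = −ħ² d²φ/dx²; ⟨p²⟩ = −ħ² ∫ φ*·φ'' dx / ∫|φ|² dx.
Expand each integrand as polynomial × e^(−2αx²) and use ∫x^(2j)·e^(−2αx²) dx = (2j−1)!!/(4α)^j · √(π/(2α)), odd powers → 0; here √(π/(2α)) = 0.86902. Differentiate with the product rule, d/dx e^(−αx²) = −2αx·e^(−αx²).
State is unnormalized: ∫|φ|² dx = 0.93545, and ∫φ*·(−ħ² φ'') dx = 5.5247, so ⟨p²⟩ = 5.5247 / 0.93545.
⟨p²⟩ = 5.9060.

5.91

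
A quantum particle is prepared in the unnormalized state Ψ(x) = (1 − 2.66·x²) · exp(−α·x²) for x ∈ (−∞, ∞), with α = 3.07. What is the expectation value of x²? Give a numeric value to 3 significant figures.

⟨x²⟩ = ∫ x²·|Ψ|² dx / ∫|Ψ|² dx (integrals over the domain).
Expand each integrand as polynomial × e^(−2αx²) and use ∫x^(2j)·e^(−2αx²) dx = (2j−1)!!/(4α)^j · √(π/(2α)), odd powers → 0; here √(π/(2α)) = 0.71530.
State is unnormalized: ∫|Ψ|² dx = 0.50610, and ∫Ψ*·x²·Ψ dx = 0.023541, so ⟨x²⟩ = 0.023541 / 0.50610.
⟨x²⟩ = 0.046514.

0.0465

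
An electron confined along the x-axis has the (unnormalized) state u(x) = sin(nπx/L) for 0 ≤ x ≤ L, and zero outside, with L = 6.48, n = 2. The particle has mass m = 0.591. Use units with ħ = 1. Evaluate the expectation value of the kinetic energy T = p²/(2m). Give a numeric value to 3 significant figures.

T = −(ħ²/2m) d²/dx², so ⟨T⟩ = −(ħ²/2m) ∫ u*·u'' dx / ∫|u|² dx; with m = 0.591.
d/dx sin(nπx/L) = (nπ/L)·cos(nπx/L) and d²/dx² sin(nπx/L) = −(nπ/L)²·sin(nπx/L); on 0 ≤ x ≤ L, ∫sin²(nπx/L) dx = L/2 and ∫sin(nπx/L)·cos(nπx/L) dx = 0.
State is unnormalized: ∫|u|² dx = 3.2400, and ∫u*·(−ħ²/2m · u'') dx = 2.5771, so ⟨T⟩ = 2.5771 / 3.2400.
⟨T⟩ = 0.79541.

0.795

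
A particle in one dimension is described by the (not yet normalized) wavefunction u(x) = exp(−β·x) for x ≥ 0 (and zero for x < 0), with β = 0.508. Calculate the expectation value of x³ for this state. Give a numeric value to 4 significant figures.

⟨x³⟩ = ∫ x³·|u|² dx / ∫|u|² dx (integrals over the domain).
Every integrand reduces to terms xʲ·e^(−2βx) on [0, ∞); use ∫₀^∞ xʲ·e^(−2βx) dx = j!/(2β)^(j+1).
State is unnormalized: ∫|u|² dx = 0.98425, and ∫u*·x³·u dx = 5.6309, so ⟨x³⟩ = 5.6309 / 0.98425.
⟨x³⟩ = 5.7210.

5.721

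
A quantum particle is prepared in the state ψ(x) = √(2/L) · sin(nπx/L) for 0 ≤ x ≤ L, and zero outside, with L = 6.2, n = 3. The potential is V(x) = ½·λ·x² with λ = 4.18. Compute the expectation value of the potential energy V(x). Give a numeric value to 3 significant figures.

⟨V⟩ = ∫ V(x)·|ψ|² dx.
With sin²θ = (1 − cos2θ)/2 on 0 ≤ x ≤ L: ∫sin²(nπx/L) dx = L/2, ∫x·sin²(nπx/L) dx = L²/4, ∫x²·sin²(nπx/L) dx = L³·(1/6 − 1/(4n²π²)); higher powers xᵏ the same way, integrating xᵏ·cos(2nπx/L) by parts.
⟨V⟩ = 26.328.

26.3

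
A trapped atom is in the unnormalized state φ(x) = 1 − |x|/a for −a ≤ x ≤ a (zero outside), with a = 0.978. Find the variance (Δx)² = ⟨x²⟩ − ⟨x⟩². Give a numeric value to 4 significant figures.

Compute ⟨x⟩ and ⟨x²⟩ separately, then (Δx)² = ⟨x²⟩ − ⟨x⟩².
φ is even, so ∫ over [−a, a] = 2∫₀ᵃ with φ = 1 − x/a there: ∫₀ᵃ (1 − x/a)² dx = a/3, ∫₀ᵃ x²(1 − x/a)² dx = a³/30, ∫₀ᵃ x⁴(1 − x/a)² dx = a⁵/105.
Normalization: ∫|φ|² dx = 0.65200.
⟨x⟩ = 0.0000 and ⟨x²⟩ = 0.095648.
(Δx)² = 0.095648 − (0.0000)² = 0.095648.

0.09565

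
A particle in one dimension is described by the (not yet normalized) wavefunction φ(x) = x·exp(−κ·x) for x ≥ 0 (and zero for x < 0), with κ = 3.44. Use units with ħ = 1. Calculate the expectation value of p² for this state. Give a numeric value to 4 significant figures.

p² φ = −ħ² d²φ/dx²; ⟨p²⟩ = −ħ² ∫ φ*·φ'' dx / ∫|φ|² dx.
Differentiate x·exp(−κ·x) with the product rule; every integrand then reduces to terms xʲ·e^(−2κx) on [0, ∞), with ∫₀^∞ xʲ·e^(−2κx) dx = j!/(2κ)^(j+1).
State is unnormalized: ∫|φ|² dx = 0.0061414, and ∫φ*·(−ħ² φ'') dx = 0.072674, so ⟨p²⟩ = 0.072674 / 0.0061414.
⟨p²⟩ = 11.834.

11.83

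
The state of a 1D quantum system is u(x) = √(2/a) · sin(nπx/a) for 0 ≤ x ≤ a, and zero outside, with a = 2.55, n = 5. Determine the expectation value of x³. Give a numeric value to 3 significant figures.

4.09

⟨x³⟩ = ∫ x³·|u|² dx (integrals over the domain).
With sin²θ = (1 − cos2θ)/2 on 0 ≤ x ≤ a: ∫sin²(nπx/a) dx = a/2, ∫x·sin²(nπx/a) dx = a²/4, ∫x²·sin²(nπx/a) dx = a³·(1/6 − 1/(4n²π²)); higher powers xᵏ the same way, integrating xᵏ·cos(2nπx/a) by parts.
⟨x³⟩ = 4.0949.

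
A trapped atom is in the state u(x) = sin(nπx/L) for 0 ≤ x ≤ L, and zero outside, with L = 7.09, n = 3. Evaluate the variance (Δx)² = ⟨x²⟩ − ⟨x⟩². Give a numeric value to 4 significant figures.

3.906

Compute ⟨x⟩ and ⟨x²⟩ separately, then (Δx)² = ⟨x²⟩ − ⟨x⟩².
With sin²θ = (1 − cos2θ)/2 on 0 ≤ x ≤ L: ∫sin²(nπx/L) dx = L/2, ∫x·sin²(nπx/L) dx = L²/4, ∫x²·sin²(nπx/L) dx = L³·(1/6 − 1/(4n²π²)); higher powers xᵏ the same way, integrating xᵏ·cos(2nπx/L) by parts.
Normalization: ∫|u|² dx = 3.5450.
⟨x⟩ = 3.5450 and ⟨x²⟩ = 16.473.
(Δx)² = 16.473 − (3.5450)² = 3.9061.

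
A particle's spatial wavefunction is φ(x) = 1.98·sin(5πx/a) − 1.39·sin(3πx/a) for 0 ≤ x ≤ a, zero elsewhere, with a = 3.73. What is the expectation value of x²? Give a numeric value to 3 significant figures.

⟨x²⟩ = ∫ x²·|φ|² dx / ∫|φ|² dx (integrals over the domain).
On 0 ≤ x ≤ a (j ≠ l): ∫sin²(jπx/a) dx = a/2, ∫sin(jπx/a)·sin(lπx/a) dx = 0; diagonal moments ∫x·sin²(jπx/a) dx = a²/4, ∫x²·sin²(jπx/a) dx = a³·(1/6 − 1/(4j²π²)); cross terms ∫x·sin(jπx/a)·sin(lπx/a) dx = 0 for j + l even and −4jla²/(π²(j² − l²)²) for j + l odd, ∫x²·sin(jπx/a)·sin(lπx/a) dx = (−1)^(j+l)·4jla³/(π²(j² − l²)²); higher powers the same way via product-to-sum and parts.
State is unnormalized: ∫|φ|² dx = 10.915, and ∫φ*·x²·φ dx = 43.348, so ⟨x²⟩ = 43.348 / 10.915.
⟨x²⟩ = 3.9714.

3.97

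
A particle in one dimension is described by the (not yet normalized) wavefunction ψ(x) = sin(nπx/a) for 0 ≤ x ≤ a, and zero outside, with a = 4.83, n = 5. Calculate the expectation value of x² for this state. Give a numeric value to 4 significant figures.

7.729

⟨x²⟩ = ∫ x²·|ψ|² dx / ∫|ψ|² dx (integrals over the domain).
With sin²θ = (1 − cos2θ)/2 on 0 ≤ x ≤ a: ∫sin²(nπx/a) dx = a/2, ∫x·sin²(nπx/a) dx = a²/4, ∫x²·sin²(nπx/a) dx = a³·(1/6 − 1/(4n²π²)); higher powers xᵏ the same way, integrating xᵏ·cos(2nπx/a) by parts.
State is unnormalized: ∫|ψ|² dx = 2.4150, and ∫ψ*·x²·ψ dx = 18.666, so ⟨x²⟩ = 18.666 / 2.4150.
⟨x²⟩ = 7.7290.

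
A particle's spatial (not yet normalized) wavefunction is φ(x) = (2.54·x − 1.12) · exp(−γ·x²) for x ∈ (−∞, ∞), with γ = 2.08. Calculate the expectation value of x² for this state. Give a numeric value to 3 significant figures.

⟨x²⟩ = ∫ x²·|φ|² dx / ∫|φ|² dx (integrals over the domain).
Expand each integrand as polynomial × e^(−2γx²) and use ∫x^(2j)·e^(−2γx²) dx = (2j−1)!!/(4γ)^j · √(π/(2γ)), odd powers → 0; here √(π/(2γ)) = 0.86902.
State is unnormalized: ∫|φ|² dx = 1.7640, and ∫φ*·x²·φ dx = 0.37400, so ⟨x²⟩ = 0.37400 / 1.7640.
⟨x²⟩ = 0.21202.

0.212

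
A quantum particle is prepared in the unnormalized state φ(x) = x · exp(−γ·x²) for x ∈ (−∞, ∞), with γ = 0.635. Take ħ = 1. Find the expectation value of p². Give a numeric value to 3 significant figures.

1.91

p² φ = −ħ² d²φ/dx²; ⟨p²⟩ = −ħ² ∫ φ*·φ'' dx / ∫|φ|² dx.
Expand each integrand as polynomial × e^(−2γx²) and use ∫x^(2j)·e^(−2γx²) dx = (2j−1)!!/(4γ)^j · √(π/(2γ)), odd powers → 0; here √(π/(2γ)) = 1.5728. Differentiate with the product rule, d/dx e^(−γx²) = −2γx·e^(−γx²).
State is unnormalized: ∫|φ|² dx = 0.61921, and ∫φ*·(−ħ² φ'') dx = 1.1796, so ⟨p²⟩ = 1.1796 / 0.61921.
⟨p²⟩ = 1.9050.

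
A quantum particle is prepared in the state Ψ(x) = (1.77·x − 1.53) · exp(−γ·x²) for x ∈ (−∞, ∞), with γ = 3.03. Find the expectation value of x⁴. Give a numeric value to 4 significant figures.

⟨x⁴⟩ = ∫ x⁴·|Ψ|² dx / ∫|Ψ|² dx (integrals over the domain).
Expand each integrand as polynomial × e^(−2γx²) and use ∫x^(2j)·e^(−2γx²) dx = (2j−1)!!/(4γ)^j · √(π/(2γ)), odd powers → 0; here √(π/(2γ)) = 0.72001.
State is unnormalized: ∫|Ψ|² dx = 1.8716, and ∫Ψ*·x⁴·Ψ dx = 0.053427, so ⟨x⁴⟩ = 0.053427 / 1.8716.
⟨x⁴⟩ = 0.028546.

0.02855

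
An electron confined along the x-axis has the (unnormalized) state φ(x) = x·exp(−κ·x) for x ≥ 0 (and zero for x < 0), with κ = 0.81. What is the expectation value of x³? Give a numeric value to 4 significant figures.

⟨x³⟩ = ∫ x³·|φ|² dx / ∫|φ|² dx (integrals over the domain).
Every integrand reduces to terms xʲ·e^(−2κx) on [0, ∞); use ∫₀^∞ xʲ·e^(−2κx) dx = j!/(2κ)^(j+1).
State is unnormalized: ∫|φ|² dx = 0.47042, and ∫φ*·x³·φ dx = 6.6388, so ⟨x³⟩ = 6.6388 / 0.47042.
⟨x³⟩ = 14.113.

14.11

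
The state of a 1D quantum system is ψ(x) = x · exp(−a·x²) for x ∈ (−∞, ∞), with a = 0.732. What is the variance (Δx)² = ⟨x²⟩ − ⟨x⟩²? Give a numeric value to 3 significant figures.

Compute ⟨x⟩ and ⟨x²⟩ separately, then (Δx)² = ⟨x²⟩ − ⟨x⟩².
Expand each integrand as polynomial × e^(−2ax²) and use ∫x^(2j)·e^(−2ax²) dx = (2j−1)!!/(4a)^j · √(π/(2a)), odd powers → 0; here √(π/(2a)) = 1.4649.
Normalization: ∫|ψ|² dx = 0.50030.
⟨x⟩ = 0.0000 and ⟨x²⟩ = 1.0246.
(Δx)² = 1.0246 − (0.0000)² = 1.0246.

1.02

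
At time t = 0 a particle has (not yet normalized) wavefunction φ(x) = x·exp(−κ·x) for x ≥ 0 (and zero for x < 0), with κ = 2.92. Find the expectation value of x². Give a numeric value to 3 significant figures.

0.352

⟨x²⟩ = ∫ x²·|φ|² dx / ∫|φ|² dx (integrals over the domain).
Every integrand reduces to terms xʲ·e^(−2κx) on [0, ∞); use ∫₀^∞ xʲ·e^(−2κx) dx = j!/(2κ)^(j+1).
State is unnormalized: ∫|φ|² dx = 0.010041, and ∫φ*·x²·φ dx = 0.0035330, so ⟨x²⟩ = 0.0035330 / 0.010041.
⟨x²⟩ = 0.35185.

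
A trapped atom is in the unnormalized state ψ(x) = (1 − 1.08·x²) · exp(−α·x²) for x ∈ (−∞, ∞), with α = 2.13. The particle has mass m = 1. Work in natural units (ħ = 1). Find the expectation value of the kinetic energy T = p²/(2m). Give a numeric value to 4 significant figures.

1.831

T = −(ħ²/2m) d²/dx², so ⟨T⟩ = −(ħ²/2m) ∫ ψ*·ψ'' dx / ∫|ψ|² dx; with m = 1.
Expand each integrand as polynomial × e^(−2αx²) and use ∫x^(2j)·e^(−2αx²) dx = (2j−1)!!/(4α)^j · √(π/(2α)), odd powers → 0; here √(π/(2α)) = 0.85876. Differentiate with the product rule, d/dx e^(−αx²) = −2αx·e^(−αx²).
State is unnormalized: ∫|ψ|² dx = 0.68244, and ∫ψ*·(−ħ²/2m · ψ'') dx = 1.2493, so ⟨T⟩ = 1.2493 / 0.68244.
⟨T⟩ = 1.8307.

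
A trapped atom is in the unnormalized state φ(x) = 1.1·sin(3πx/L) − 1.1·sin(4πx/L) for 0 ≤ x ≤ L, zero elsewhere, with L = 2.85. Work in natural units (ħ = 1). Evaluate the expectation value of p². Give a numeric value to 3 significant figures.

p² φ = −ħ² d²φ/dx²; ⟨p²⟩ = −ħ² ∫ φ*·φ'' dx / ∫|φ|² dx.
d²/dx² sin(jπx/L) = −(jπ/L)²·sin(jπx/L); on 0 ≤ x ≤ L, ∫sin²(jπx/L) dx = L/2 and ∫sin(jπx/L)·sin(lπx/L) dx = 0 for j ≠ l, so only diagonal terms survive in ∫|φ|² and ∫φ·φ″; ∫φ·φ′ dx = [φ²/2] between the walls = 0.
State is unnormalized: ∫|φ|² dx = 3.4485, and ∫φ*·(−ħ² φ'') dx = 52.378, so ⟨p²⟩ = 52.378 / 3.4485.
⟨p²⟩ = 15.189.

15.2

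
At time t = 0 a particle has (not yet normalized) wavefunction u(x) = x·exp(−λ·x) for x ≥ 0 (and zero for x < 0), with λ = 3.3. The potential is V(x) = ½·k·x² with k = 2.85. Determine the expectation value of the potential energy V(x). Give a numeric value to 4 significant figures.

⟨V⟩ = ∫ V(x)·|u|² dx / ∫|u|² dx.
Every integrand reduces to terms xʲ·e^(−2λx) on [0, ∞); use ∫₀^∞ xʲ·e^(−2λx) dx = j!/(2λ)^(j+1).
State is unnormalized: ∫|u|² dx = 0.0069566, and ∫u*·V(x)·u dx = 0.0027309, so ⟨V⟩ = 0.0027309 / 0.0069566.
⟨V⟩ = 0.39256.

0.3926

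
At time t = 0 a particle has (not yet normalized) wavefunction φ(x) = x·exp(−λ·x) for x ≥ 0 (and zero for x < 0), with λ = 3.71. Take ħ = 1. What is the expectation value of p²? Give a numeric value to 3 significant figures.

13.8

p² φ = −ħ² d²φ/dx²; ⟨p²⟩ = −ħ² ∫ φ*·φ'' dx / ∫|φ|² dx.
Differentiate x·exp(−λ·x) with the product rule; every integrand then reduces to terms xʲ·e^(−2λx) on [0, ∞), with ∫₀^∞ xʲ·e^(−2λx) dx = j!/(2λ)^(j+1).
State is unnormalized: ∫|φ|² dx = 0.0048957, and ∫φ*·(−ħ² φ'') dx = 0.067385, so ⟨p²⟩ = 0.067385 / 0.0048957.
⟨p²⟩ = 13.764.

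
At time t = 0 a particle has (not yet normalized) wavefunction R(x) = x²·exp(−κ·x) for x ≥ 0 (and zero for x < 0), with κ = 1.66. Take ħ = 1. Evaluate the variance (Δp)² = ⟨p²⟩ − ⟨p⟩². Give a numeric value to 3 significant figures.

0.919

Compute ⟨p⟩ and ⟨p²⟩ separately; (Δp)² = ⟨p²⟩ − ⟨p⟩².
Differentiate x²·exp(−κ·x) with the product rule; every integrand then reduces to terms xʲ·e^(−2κx) on [0, ∞), with ∫₀^∞ xʲ·e^(−2κx) dx = j!/(2κ)^(j+1).
Normalization: ∫|R|² dx = 0.059501.
⟨p⟩ = 0.0000 and ⟨p²⟩ = 0.91853.
(Δp)² = 0.91853 − (0.0000)² = 0.91853.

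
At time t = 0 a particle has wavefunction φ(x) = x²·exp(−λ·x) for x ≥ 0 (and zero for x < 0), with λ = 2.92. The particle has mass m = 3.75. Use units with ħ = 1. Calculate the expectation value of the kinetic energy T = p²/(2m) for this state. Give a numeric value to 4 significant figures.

0.3790

T = −(ħ²/2m) d²/dx², so ⟨T⟩ = −(ħ²/2m) ∫ φ*·φ'' dx / ∫|φ|² dx; with m = 3.75.
Differentiate x²·exp(−λ·x) with the product rule; every integrand then reduces to terms xʲ·e^(−2λx) on [0, ∞), with ∫₀^∞ xʲ·e^(−2λx) dx = j!/(2λ)^(j+1).
State is unnormalized: ∫|φ|² dx = 0.0035330, and ∫φ*·(−ħ²/2m · φ'') dx = 0.0013388, so ⟨T⟩ = 0.0013388 / 0.0035330.
⟨T⟩ = 0.37895.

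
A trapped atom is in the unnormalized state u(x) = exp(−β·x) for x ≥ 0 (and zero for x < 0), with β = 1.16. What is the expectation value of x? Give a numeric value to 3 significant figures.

0.431

⟨x⟩ = ∫ x·|u|² dx / ∫|u|² dx (integrals over the domain).
Every integrand reduces to terms xʲ·e^(−2βx) on [0, ∞); use ∫₀^∞ xʲ·e^(−2βx) dx = j!/(2β)^(j+1).
State is unnormalized: ∫|u|² dx = 0.43103, and ∫u*·x·u dx = 0.18579, so ⟨x⟩ = 0.18579 / 0.43103.
⟨x⟩ = 0.43103.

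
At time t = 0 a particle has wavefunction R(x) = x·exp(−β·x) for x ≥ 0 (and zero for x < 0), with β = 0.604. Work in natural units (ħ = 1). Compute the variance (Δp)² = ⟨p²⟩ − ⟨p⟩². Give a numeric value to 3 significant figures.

Compute ⟨p⟩ and ⟨p²⟩ separately; (Δp)² = ⟨p²⟩ − ⟨p⟩².
Differentiate x·exp(−β·x) with the product rule; every integrand then reduces to terms xʲ·e^(−2βx) on [0, ∞), with ∫₀^∞ xʲ·e^(−2βx) dx = j!/(2β)^(j+1).
Normalization: ∫|R|² dx = 1.1346.
⟨p⟩ = 0.0000 and ⟨p²⟩ = 0.36482.
(Δp)² = 0.36482 − (0.0000)² = 0.36482.

0.365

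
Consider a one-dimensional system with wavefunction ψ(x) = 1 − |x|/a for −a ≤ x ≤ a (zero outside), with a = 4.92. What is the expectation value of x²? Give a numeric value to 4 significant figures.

⟨x²⟩ = ∫ x²·|ψ|² dx / ∫|ψ|² dx (integrals over the domain).
ψ is even, so ∫ over [−a, a] = 2∫₀ᵃ with ψ = 1 − x/a there: ∫₀ᵃ (1 − x/a)² dx = a/3, ∫₀ᵃ x²(1 − x/a)² dx = a³/30, ∫₀ᵃ x⁴(1 − x/a)² dx = a⁵/105.
State is unnormalized: ∫|ψ|² dx = 3.2800, and ∫ψ*·x²·ψ dx = 7.9397, so ⟨x²⟩ = 7.9397 / 3.2800.
⟨x²⟩ = 2.4206.

2.421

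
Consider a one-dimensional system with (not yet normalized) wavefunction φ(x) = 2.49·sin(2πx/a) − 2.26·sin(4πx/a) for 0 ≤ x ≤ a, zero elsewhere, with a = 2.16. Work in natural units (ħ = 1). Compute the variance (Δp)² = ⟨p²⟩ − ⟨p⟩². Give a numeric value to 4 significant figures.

19.93

Compute ⟨p⟩ and ⟨p²⟩ separately; (Δp)² = ⟨p²⟩ − ⟨p⟩².
d²/dx² sin(jπx/a) = −(jπ/a)²·sin(jπx/a); on 0 ≤ x ≤ a, ∫sin²(jπx/a) dx = a/2 and ∫sin(jπx/a)·sin(lπx/a) dx = 0 for j ≠ l, so only diagonal terms survive in ∫|φ|² and ∫φ·φ″; ∫φ·φ′ dx = [φ²/2] between the walls = 0.
Normalization: ∫|φ|² dx = 12.212.
⟨p⟩ = 0.0000 and ⟨p²⟩ = 19.928.
(Δp)² = 19.928 − (0.0000)² = 19.928.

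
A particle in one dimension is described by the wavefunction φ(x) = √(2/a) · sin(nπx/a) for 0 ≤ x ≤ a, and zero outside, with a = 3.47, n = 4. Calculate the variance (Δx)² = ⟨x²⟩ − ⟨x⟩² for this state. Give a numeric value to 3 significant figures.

Compute ⟨x⟩ and ⟨x²⟩ separately, then (Δx)² = ⟨x²⟩ − ⟨x⟩².
With sin²θ = (1 − cos2θ)/2 on 0 ≤ x ≤ a: ∫sin²(nπx/a) dx = a/2, ∫x·sin²(nπx/a) dx = a²/4, ∫x²·sin²(nπx/a) dx = a³·(1/6 − 1/(4n²π²)); higher powers xᵏ the same way, integrating xᵏ·cos(2nπx/a) by parts.
⟨x⟩ = 1.7350 and ⟨x²⟩ = 3.9755.
(Δx)² = 3.9755 − (1.7350)² = 0.96528.

0.965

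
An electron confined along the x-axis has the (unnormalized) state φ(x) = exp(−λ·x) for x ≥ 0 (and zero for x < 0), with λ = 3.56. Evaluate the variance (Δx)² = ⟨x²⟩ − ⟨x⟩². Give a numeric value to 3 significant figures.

0.0197

Compute ⟨x⟩ and ⟨x²⟩ separately, then (Δx)² = ⟨x²⟩ − ⟨x⟩².
Every integrand reduces to terms xʲ·e^(−2λx) on [0, ∞); use ∫₀^∞ xʲ·e^(−2λx) dx = j!/(2λ)^(j+1).
Normalization: ∫|φ|² dx = 0.14045.
⟨x⟩ = 0.14045 and ⟨x²⟩ = 0.039452.
(Δx)² = 0.039452 − (0.14045)² = 0.019726.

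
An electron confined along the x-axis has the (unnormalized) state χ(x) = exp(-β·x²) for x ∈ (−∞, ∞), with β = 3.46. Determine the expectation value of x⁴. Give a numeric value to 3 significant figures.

⟨x⁴⟩ = ∫ x⁴·|χ|² dx / ∫|χ|² dx (integrals over the domain).
Gaussian moments: ∫x^(2j)·e^(−2βx²) dx = (2j−1)!!/(4β)^j · √(π/(2β)), odd powers integrate to 0; here √(π/(2β)) = 0.67379.
State is unnormalized: ∫|χ|² dx = 0.67379, and ∫χ*·x⁴·χ dx = 0.010553, so ⟨x⁴⟩ = 0.010553 / 0.67379.
⟨x⁴⟩ = 0.015662.

0.0157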